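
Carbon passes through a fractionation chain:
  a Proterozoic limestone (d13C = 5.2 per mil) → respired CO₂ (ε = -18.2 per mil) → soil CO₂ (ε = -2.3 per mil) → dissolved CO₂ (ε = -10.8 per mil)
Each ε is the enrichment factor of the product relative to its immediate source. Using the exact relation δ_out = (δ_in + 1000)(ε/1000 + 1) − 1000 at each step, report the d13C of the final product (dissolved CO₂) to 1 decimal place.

step 1: δ = (5.20 + 1000)·(-18.2/1000 + 1) − 1000 = -13.09 per mil
step 2: δ = (-13.09 + 1000)·(-2.3/1000 + 1) − 1000 = -15.36 per mil
step 3: δ = (-15.36 + 1000)·(-10.8/1000 + 1) − 1000 = -26.00 per mil

-26.0 per mil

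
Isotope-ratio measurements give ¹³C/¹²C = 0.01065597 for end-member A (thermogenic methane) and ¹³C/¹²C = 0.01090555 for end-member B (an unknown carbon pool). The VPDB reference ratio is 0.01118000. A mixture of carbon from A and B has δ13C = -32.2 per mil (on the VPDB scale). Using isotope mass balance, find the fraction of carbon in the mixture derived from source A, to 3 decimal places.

δ_A = (0.01065597/0.01118000 − 1)×1000 = (0.953128 − 1)×1000 = -46.872 per mil
δ_B = (0.01090555/0.01118000 − 1)×1000 = (0.975452 − 1)×1000 = -24.548 per mil
f_A = (δ_mix − δ_B)/(δ_A − δ_B) = (-32.2 − (-24.548))/(-46.872 − (-24.548))
f_A = -7.652 / -22.324 = 0.3428

0.343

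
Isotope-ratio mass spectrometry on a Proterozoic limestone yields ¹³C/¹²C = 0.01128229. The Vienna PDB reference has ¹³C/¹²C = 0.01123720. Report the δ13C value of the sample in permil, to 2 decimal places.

δ13C = (R_sample / R_standard − 1) × 1000
R_sample / R_standard = 0.01128229 / 0.01123720 = 1.004013
δ13C = (1.004013 − 1) × 1000 = 4.013 permil

4.01 permil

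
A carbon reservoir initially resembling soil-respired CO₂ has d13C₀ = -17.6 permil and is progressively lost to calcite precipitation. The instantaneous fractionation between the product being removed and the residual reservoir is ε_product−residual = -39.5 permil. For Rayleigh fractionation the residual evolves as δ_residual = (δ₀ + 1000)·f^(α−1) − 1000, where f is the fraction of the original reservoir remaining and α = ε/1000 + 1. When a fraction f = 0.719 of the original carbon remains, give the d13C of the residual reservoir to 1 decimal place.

Rayleigh residual: δ_res = (δ₀ + 1000)·f^(α−1) − 1000
α = ε/1000 + 1 = 0.96050, so α − 1 = -0.03950
f^(α−1) = 0.719^(-0.03950) = 1.013116
δ_res = (-17.6 + 1000) × 1.013116 − 1000 = 995.285 − 1000 = -4.71 permil

-4.7 permil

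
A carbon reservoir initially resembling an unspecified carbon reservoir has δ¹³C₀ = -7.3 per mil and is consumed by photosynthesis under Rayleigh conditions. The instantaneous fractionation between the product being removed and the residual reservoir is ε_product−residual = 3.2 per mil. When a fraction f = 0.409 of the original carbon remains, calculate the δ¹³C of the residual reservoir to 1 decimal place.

-10.1 per mil

Rayleigh residual: δ_res = (δ₀ + 1000)·f^(α−1) − 1000
α = ε/1000 + 1 = 1.00320, so α − 1 = 0.00320
f^(α−1) = 0.409^(0.00320) = 0.997143
δ_res = (-7.3 + 1000) × 0.997143 − 1000 = 989.864 − 1000 = -10.14 per mil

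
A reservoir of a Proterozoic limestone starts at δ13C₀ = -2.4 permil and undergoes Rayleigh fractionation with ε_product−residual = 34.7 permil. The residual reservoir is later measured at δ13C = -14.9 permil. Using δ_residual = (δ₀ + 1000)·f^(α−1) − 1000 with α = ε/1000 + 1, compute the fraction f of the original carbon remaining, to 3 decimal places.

α − 1 = ε/1000 = 0.0347
(δ_res + 1000)/(δ₀ + 1000) = (-14.9 + 1000)/(-2.4 + 1000) = 985.1/997.6 = 0.987470
f = 0.987470^(1/0.0347) = exp(ln(0.987470)/0.0347) = exp(-0.01261/0.0347)
f = exp(-0.3634) = 0.6953

0.695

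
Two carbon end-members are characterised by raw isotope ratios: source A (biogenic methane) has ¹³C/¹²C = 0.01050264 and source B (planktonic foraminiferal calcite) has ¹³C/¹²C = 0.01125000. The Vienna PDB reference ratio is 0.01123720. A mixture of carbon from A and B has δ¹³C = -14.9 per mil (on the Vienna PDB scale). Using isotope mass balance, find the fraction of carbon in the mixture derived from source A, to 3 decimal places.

0.241

δ_A = (0.01050264/0.01123720 − 1)×1000 = (0.934631 − 1)×1000 = -65.369 per mil
δ_B = (0.01125000/0.01123720 − 1)×1000 = (1.001139 − 1)×1000 = 1.139 per mil
f_A = (δ_mix − δ_B)/(δ_A − δ_B) = (-14.9 − (1.139))/(-65.369 − (1.139))
f_A = -16.039 / -66.508 = 0.2412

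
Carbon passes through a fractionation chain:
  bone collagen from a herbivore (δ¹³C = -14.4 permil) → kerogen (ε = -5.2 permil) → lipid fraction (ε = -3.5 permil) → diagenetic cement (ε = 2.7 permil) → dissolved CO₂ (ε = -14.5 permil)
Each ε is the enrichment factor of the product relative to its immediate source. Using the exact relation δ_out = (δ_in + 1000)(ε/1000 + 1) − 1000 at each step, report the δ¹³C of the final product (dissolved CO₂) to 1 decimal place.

step 1: δ = (-14.40 + 1000)·(-5.2/1000 + 1) − 1000 = -19.53 permil
step 2: δ = (-19.53 + 1000)·(-3.5/1000 + 1) − 1000 = -22.96 permil
step 3: δ = (-22.96 + 1000)·(2.7/1000 + 1) − 1000 = -20.32 permil
step 4: δ = (-20.32 + 1000)·(-14.5/1000 + 1) − 1000 = -34.52 permil

-34.5 permil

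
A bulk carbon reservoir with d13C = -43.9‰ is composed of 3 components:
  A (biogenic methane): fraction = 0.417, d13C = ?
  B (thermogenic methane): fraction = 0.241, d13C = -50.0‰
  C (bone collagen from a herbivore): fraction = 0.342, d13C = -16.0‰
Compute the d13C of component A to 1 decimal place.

-63.3‰

Isotope mass balance: δ_bulk = Σ fᵢ·δᵢ.
-43.9 = 0.417×δ_A + 0.241×(-50.0) + 0.342×(-16.0)
0.417·δ_A = -43.9 − (-17.522) = -26.378
δ_A = -26.378 / 0.417 = -63.26‰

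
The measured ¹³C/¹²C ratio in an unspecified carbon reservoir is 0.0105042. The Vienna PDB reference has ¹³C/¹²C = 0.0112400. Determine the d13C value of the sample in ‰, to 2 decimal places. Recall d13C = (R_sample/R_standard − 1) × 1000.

d13C = (R_sample / R_standard − 1) × 1000
R_sample / R_standard = 0.0105042 / 0.0112400 = 0.934537
d13C = (0.934537 − 1) × 1000 = -65.463‰

-65.46‰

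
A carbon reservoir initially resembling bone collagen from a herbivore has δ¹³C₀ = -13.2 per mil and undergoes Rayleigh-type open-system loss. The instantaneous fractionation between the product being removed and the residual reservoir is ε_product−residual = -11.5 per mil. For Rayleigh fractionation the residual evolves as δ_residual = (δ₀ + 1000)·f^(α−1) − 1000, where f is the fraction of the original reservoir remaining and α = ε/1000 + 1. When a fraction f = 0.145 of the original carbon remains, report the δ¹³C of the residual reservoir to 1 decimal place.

Rayleigh residual: δ_res = (δ₀ + 1000)·f^(α−1) − 1000
α = ε/1000 + 1 = 0.98850, so α − 1 = -0.01150
f^(α−1) = 0.145^(-0.01150) = 1.022455
δ_res = (-13.2 + 1000) × 1.022455 − 1000 = 1008.959 − 1000 = 8.96 per mil

9.0 per mil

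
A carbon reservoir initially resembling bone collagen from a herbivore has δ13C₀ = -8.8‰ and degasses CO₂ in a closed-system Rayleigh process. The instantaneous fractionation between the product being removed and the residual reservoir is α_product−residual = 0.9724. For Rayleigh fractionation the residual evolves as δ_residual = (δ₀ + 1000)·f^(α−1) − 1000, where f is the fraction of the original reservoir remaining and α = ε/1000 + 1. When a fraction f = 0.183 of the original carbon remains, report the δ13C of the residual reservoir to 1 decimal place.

38.8‰

Rayleigh residual: δ_res = (δ₀ + 1000)·f^(α−1) − 1000
α − 1 = -0.02760
f^(α−1) = 0.183^(-0.02760) = 1.047988
δ_res = (-8.8 + 1000) × 1.047988 − 1000 = 1038.766 − 1000 = 38.77‰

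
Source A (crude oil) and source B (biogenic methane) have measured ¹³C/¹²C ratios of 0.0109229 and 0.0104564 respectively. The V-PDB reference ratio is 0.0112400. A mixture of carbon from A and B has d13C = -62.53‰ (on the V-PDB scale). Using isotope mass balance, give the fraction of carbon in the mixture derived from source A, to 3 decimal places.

δ_A = (0.0109229/0.0112400 − 1)×1000 = (0.971788 − 1)×1000 = -28.212‰
δ_B = (0.0104564/0.0112400 − 1)×1000 = (0.930285 − 1)×1000 = -69.715‰
f_A = (δ_mix − δ_B)/(δ_A − δ_B) = (-62.53 − (-69.715))/(-28.212 − (-69.715))
f_A = 7.185 / 41.504 = 0.1731

0.173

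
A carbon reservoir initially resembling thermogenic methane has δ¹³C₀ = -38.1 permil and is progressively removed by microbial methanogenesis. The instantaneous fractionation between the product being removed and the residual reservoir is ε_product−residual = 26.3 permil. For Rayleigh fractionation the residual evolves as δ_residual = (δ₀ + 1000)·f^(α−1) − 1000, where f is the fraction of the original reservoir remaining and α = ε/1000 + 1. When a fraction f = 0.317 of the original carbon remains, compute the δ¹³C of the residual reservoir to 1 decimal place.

Rayleigh residual: δ_res = (δ₀ + 1000)·f^(α−1) − 1000
α = ε/1000 + 1 = 1.02630, so α − 1 = 0.02630
f^(α−1) = 0.317^(0.02630) = 0.970237
δ_res = (-38.1 + 1000) × 0.970237 − 1000 = 933.271 − 1000 = -66.73 permil

-66.7 permil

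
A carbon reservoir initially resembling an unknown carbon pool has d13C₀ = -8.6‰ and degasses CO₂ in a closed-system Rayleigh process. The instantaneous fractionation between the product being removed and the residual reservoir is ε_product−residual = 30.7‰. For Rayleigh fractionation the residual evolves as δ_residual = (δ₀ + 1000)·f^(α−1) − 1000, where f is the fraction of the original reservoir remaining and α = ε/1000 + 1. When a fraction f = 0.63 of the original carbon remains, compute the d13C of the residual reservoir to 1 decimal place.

-22.6‰

Rayleigh residual: δ_res = (δ₀ + 1000)·f^(α−1) − 1000
α = ε/1000 + 1 = 1.03070, so α − 1 = 0.03070
f^(α−1) = 0.63^(0.03070) = 0.985916
δ_res = (-8.6 + 1000) × 0.985916 − 1000 = 977.437 − 1000 = -22.56‰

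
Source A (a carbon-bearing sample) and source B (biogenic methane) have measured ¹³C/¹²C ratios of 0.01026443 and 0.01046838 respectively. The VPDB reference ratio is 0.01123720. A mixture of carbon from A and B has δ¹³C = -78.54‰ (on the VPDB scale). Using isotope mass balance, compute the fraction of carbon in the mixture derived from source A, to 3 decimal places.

0.558

δ_A = (0.01026443/0.01123720 − 1)×1000 = (0.913433 − 1)×1000 = -86.567‰
δ_B = (0.01046838/0.01123720 − 1)×1000 = (0.931583 − 1)×1000 = -68.417‰
f_A = (δ_mix − δ_B)/(δ_A − δ_B) = (-78.54 − (-68.417))/(-86.567 − (-68.417))
f_A = -10.123 / -18.150 = 0.5577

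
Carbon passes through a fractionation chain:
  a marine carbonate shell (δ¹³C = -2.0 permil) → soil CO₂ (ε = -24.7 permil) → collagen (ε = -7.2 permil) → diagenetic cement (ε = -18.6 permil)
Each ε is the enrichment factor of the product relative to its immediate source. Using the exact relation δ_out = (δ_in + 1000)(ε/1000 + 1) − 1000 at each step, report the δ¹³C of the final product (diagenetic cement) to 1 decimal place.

-51.6 permil

step 1: δ = (-2.00 + 1000)·(-24.7/1000 + 1) − 1000 = -26.65 permil
step 2: δ = (-26.65 + 1000)·(-7.2/1000 + 1) − 1000 = -33.66 permil
step 3: δ = (-33.66 + 1000)·(-18.6/1000 + 1) − 1000 = -51.63 permil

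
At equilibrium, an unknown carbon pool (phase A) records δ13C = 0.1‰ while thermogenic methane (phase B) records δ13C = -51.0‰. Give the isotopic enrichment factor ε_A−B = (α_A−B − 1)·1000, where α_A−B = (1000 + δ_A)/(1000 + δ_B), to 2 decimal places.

53.85‰

α_A−B = (1000 + 0.1) / (1000 + -51.0) = 1000.1 / 949.0 = 1.053846
ε_A−B = (1.053846 − 1) × 1000 = 53.846‰
(The approximation ε ≈ δ_A − δ_B would give 51.1‰.)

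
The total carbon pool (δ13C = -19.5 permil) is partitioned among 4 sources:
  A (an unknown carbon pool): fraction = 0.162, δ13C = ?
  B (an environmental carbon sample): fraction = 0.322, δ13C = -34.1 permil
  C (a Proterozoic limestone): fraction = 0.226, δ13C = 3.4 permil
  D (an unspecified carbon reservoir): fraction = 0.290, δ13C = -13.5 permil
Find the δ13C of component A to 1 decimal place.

-33.2 permil

Isotope mass balance: δ_bulk = Σ fᵢ·δᵢ.
-19.5 = 0.162×δ_A + 0.322×(-34.1) + 0.226×(3.4) + 0.290×(-13.5)
0.162·δ_A = -19.5 − (-14.127) = -5.373
δ_A = -5.373 / 0.162 = -33.17 permil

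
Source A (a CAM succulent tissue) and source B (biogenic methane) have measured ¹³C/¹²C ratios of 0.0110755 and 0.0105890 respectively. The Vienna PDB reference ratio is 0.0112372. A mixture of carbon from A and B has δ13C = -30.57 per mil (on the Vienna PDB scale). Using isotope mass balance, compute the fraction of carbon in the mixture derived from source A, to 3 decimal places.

0.626

δ_A = (0.0110755/0.0112372 − 1)×1000 = (0.985610 − 1)×1000 = -14.390 per mil
δ_B = (0.0105890/0.0112372 − 1)×1000 = (0.942317 − 1)×1000 = -57.683 per mil
f_A = (δ_mix − δ_B)/(δ_A − δ_B) = (-30.57 − (-57.683))/(-14.390 − (-57.683))
f_A = 27.113 / 43.294 = 0.6263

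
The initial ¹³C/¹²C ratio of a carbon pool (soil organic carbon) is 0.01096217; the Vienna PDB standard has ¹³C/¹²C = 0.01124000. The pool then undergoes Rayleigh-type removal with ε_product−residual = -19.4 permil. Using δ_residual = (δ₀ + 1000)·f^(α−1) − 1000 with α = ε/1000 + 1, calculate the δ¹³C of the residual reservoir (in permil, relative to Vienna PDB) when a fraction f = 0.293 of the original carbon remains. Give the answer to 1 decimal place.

-1.2 permil

δ₀ = (0.01096217/0.01124000 − 1)×1000 = (0.975282 − 1)×1000 = -24.718 permil
α − 1 = ε/1000 = -0.0194
f^(α−1) = 0.293^(-0.0194) = 1.024101
δ_res = (-24.718 + 1000) × 1.024101 − 1000 = 998.787 − 1000 = -1.21 permil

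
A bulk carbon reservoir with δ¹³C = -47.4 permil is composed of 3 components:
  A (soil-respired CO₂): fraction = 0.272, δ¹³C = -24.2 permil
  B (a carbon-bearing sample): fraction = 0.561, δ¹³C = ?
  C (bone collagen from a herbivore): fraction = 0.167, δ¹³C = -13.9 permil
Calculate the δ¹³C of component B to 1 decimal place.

Isotope mass balance: δ_bulk = Σ fᵢ·δᵢ.
-47.4 = 0.272×(-24.2) + 0.561×δ_B + 0.167×(-13.9)
0.561·δ_B = -47.4 − (-8.904) = -38.496
δ_B = -38.496 / 0.561 = -68.62 permil

-68.6 permil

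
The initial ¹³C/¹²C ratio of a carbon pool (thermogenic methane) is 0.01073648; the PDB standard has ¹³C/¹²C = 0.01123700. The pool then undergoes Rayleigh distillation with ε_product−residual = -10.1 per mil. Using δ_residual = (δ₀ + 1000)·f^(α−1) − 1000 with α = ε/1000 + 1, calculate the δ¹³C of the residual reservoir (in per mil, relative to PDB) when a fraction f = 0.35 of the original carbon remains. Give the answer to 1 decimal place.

-34.4 per mil

δ₀ = (0.01073648/0.01123700 − 1)×1000 = (0.955458 − 1)×1000 = -44.542 per mil
α − 1 = ε/1000 = -0.0101
f^(α−1) = 0.35^(-0.0101) = 1.010660
δ_res = (-44.542 + 1000) × 1.010660 − 1000 = 965.643 − 1000 = -34.36 per mil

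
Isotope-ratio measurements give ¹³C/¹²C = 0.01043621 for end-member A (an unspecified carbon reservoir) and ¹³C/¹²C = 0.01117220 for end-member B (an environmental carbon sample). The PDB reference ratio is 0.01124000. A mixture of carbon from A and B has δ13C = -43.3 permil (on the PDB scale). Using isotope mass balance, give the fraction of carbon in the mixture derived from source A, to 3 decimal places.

0.569

δ_A = (0.01043621/0.01124000 − 1)×1000 = (0.928488 − 1)×1000 = -71.512 permil
δ_B = (0.01117220/0.01124000 − 1)×1000 = (0.993968 − 1)×1000 = -6.032 permil
f_A = (δ_mix − δ_B)/(δ_A − δ_B) = (-43.3 − (-6.032))/(-71.512 − (-6.032))
f_A = -37.268 / -65.480 = 0.5692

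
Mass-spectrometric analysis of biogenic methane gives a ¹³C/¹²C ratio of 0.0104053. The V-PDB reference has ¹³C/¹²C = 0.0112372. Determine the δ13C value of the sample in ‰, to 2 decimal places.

δ13C = (R_sample / R_standard − 1) × 1000
R_sample / R_standard = 0.0104053 / 0.0112372 = 0.925969
δ13C = (0.925969 − 1) × 1000 = -74.031‰

-74.03‰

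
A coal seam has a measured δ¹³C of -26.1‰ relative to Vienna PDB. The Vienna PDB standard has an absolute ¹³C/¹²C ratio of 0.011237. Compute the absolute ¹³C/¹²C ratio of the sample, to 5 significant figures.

R_sample = R_standard × (δ¹³C/1000 + 1)
R_sample = 0.011237 × (-26.1/1000 + 1) = 0.011237 × 0.973900
R_sample = 0.0109437

0.010944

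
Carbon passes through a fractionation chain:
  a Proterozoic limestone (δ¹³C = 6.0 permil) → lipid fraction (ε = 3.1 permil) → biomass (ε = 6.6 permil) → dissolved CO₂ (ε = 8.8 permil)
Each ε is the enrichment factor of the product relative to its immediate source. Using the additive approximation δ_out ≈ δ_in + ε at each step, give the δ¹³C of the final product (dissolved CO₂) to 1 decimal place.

24.5 permil

step 1: δ ≈ 6.0 + (3.1) = 9.1 permil
step 2: δ ≈ 9.1 + (6.6) = 15.7 permil
step 3: δ ≈ 15.7 + (8.8) = 24.5 permil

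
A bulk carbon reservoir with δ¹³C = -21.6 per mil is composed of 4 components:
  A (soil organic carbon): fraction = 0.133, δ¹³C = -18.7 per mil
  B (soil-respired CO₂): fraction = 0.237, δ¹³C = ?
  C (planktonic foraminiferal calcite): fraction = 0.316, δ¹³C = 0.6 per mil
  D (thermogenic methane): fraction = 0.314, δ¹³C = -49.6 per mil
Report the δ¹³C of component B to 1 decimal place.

-15.7 per mil

Isotope mass balance: δ_bulk = Σ fᵢ·δᵢ.
-21.6 = 0.133×(-18.7) + 0.237×δ_B + 0.316×(0.6) + 0.314×(-49.6)
0.237·δ_B = -21.6 − (-17.872) = -3.728
δ_B = -3.728 / 0.237 = -15.73 per mil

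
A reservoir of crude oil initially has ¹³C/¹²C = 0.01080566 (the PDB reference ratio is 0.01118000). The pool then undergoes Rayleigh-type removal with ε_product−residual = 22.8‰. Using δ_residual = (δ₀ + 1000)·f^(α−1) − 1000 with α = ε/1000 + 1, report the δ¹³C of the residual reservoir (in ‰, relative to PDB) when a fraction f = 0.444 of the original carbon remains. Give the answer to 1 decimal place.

δ₀ = (0.01080566/0.01118000 − 1)×1000 = (0.966517 − 1)×1000 = -33.483‰
α − 1 = ε/1000 = 0.0228
f^(α−1) = 0.444^(0.0228) = 0.981658
δ_res = (-33.483 + 1000) × 0.981658 − 1000 = 948.789 − 1000 = -51.21‰

-51.2‰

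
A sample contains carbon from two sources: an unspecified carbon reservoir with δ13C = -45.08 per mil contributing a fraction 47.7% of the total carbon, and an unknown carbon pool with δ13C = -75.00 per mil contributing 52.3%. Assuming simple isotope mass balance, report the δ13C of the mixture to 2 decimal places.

-60.73 per mil

δ_mix = f_A·δ_A + f_B·δ_B
δ_mix = 0.477 × (-45.08) + 0.523 × (-75.00)
δ_mix = -21.503 + -39.225 = -60.728 per mil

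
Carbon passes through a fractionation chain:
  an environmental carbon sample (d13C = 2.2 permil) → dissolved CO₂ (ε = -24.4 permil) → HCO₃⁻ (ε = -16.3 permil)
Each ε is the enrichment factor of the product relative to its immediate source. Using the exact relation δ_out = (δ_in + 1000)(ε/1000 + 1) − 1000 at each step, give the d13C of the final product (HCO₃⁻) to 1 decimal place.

step 1: δ = (2.20 + 1000)·(-24.4/1000 + 1) − 1000 = -22.25 permil
step 2: δ = (-22.25 + 1000)·(-16.3/1000 + 1) − 1000 = -38.19 permil

-38.2 permil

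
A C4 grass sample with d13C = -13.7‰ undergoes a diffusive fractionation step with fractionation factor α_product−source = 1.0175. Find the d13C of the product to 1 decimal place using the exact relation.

3.6‰

δ_product = (δ_source + 1000)·α − 1000
δ_product = (-13.7 + 1000) × 1.0175 − 1000
δ_product = 1003.560 − 1000 = 3.56‰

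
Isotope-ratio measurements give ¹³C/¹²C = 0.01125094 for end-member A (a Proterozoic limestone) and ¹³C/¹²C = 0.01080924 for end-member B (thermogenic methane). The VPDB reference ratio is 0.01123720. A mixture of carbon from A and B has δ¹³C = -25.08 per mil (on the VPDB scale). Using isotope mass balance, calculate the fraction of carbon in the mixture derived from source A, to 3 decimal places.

δ_A = (0.01125094/0.01123720 − 1)×1000 = (1.001223 − 1)×1000 = 1.223 per mil
δ_B = (0.01080924/0.01123720 − 1)×1000 = (0.961916 − 1)×1000 = -38.084 per mil
f_A = (δ_mix − δ_B)/(δ_A − δ_B) = (-25.08 − (-38.084))/(1.223 − (-38.084))
f_A = 13.004 / 39.307 = 0.3308

0.331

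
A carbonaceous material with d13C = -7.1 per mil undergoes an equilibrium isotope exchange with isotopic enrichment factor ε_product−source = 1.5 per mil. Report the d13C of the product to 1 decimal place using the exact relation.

-5.6 per mil

Exactly, δ_product = (δ_source + 1000)·(ε/1000 + 1) − 1000.
δ_product = (-7.1 + 1000) × (1.5/1000 + 1) − 1000
δ_product = -5.61 per mil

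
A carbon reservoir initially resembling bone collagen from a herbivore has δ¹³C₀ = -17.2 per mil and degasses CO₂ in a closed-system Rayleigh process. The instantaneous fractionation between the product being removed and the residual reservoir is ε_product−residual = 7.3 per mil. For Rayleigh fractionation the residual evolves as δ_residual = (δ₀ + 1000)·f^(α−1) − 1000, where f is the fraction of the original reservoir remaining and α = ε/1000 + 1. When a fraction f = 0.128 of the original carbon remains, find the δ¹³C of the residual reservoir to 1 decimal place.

Rayleigh residual: δ_res = (δ₀ + 1000)·f^(α−1) − 1000
α = ε/1000 + 1 = 1.00730, so α − 1 = 0.00730
f^(α−1) = 0.128^(0.00730) = 0.985105
δ_res = (-17.2 + 1000) × 0.985105 − 1000 = 968.161 − 1000 = -31.84 per mil

-31.8 per mil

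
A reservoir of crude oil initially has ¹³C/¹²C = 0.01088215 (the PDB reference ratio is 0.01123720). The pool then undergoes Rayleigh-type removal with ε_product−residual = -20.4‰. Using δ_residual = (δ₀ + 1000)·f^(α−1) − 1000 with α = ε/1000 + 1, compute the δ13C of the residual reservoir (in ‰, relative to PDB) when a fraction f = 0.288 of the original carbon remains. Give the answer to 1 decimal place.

δ₀ = (0.01088215/0.01123720 − 1)×1000 = (0.968404 − 1)×1000 = -31.596‰
α − 1 = ε/1000 = -0.0204
f^(α−1) = 0.288^(-0.0204) = 1.025719
δ_res = (-31.596 + 1000) × 1.025719 − 1000 = 993.310 − 1000 = -6.69‰

-6.7‰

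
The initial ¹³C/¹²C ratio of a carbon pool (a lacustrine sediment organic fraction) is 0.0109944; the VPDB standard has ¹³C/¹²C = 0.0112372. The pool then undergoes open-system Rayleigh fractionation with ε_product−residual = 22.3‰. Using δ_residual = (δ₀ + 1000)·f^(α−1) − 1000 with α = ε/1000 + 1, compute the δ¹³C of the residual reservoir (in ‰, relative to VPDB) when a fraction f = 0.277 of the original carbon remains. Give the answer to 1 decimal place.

δ₀ = (0.0109944/0.0112372 − 1)×1000 = (0.978393 − 1)×1000 = -21.607‰
α − 1 = ε/1000 = 0.0223
f^(α−1) = 0.277^(0.0223) = 0.971779
δ_res = (-21.607 + 1000) × 0.971779 − 1000 = 950.781 − 1000 = -49.22‰

-49.2‰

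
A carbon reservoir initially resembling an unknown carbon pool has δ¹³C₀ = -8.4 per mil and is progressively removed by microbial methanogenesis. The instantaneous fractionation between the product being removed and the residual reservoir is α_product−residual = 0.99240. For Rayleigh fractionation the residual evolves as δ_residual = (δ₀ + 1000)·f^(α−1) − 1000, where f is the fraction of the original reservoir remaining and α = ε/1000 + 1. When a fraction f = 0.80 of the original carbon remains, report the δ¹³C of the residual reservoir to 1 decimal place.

Rayleigh residual: δ_res = (δ₀ + 1000)·f^(α−1) − 1000
α − 1 = -0.00760
f^(α−1) = 0.80^(-0.00760) = 1.001697
δ_res = (-8.4 + 1000) × 1.001697 − 1000 = 993.283 − 1000 = -6.72 per mil

-6.7 per mil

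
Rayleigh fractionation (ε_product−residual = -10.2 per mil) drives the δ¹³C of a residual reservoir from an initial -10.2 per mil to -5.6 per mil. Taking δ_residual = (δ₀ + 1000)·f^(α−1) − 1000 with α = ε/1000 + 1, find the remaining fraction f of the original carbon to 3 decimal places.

0.635

α − 1 = ε/1000 = -0.0102
(δ_res + 1000)/(δ₀ + 1000) = (-5.6 + 1000)/(-10.2 + 1000) = 994.4/989.8 = 1.004647
f = 1.004647^(1/-0.0102) = exp(ln(1.004647)/-0.0102) = exp(0.00464/-0.0102)
f = exp(-0.4546) = 0.6347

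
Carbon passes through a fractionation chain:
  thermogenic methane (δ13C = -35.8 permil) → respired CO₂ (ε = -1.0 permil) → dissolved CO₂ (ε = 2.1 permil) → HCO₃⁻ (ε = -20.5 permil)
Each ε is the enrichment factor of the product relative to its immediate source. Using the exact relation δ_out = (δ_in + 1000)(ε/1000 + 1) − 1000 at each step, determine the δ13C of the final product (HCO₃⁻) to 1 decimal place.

step 1: δ = (-35.80 + 1000)·(-1.0/1000 + 1) − 1000 = -36.76 permil
step 2: δ = (-36.76 + 1000)·(2.1/1000 + 1) − 1000 = -34.74 permil
step 3: δ = (-34.74 + 1000)·(-20.5/1000 + 1) − 1000 = -54.53 permil

-54.5 permil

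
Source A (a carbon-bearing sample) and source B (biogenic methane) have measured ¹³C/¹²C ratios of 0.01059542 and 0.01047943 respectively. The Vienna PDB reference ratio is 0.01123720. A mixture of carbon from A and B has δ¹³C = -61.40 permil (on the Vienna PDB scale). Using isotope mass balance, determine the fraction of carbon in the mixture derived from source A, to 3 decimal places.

δ_A = (0.01059542/0.01123720 − 1)×1000 = (0.942888 − 1)×1000 = -57.112 permil
δ_B = (0.01047943/0.01123720 − 1)×1000 = (0.932566 − 1)×1000 = -67.434 permil
f_A = (δ_mix − δ_B)/(δ_A − δ_B) = (-61.40 − (-67.434))/(-57.112 − (-67.434))
f_A = 6.034 / 10.322 = 0.5846

0.585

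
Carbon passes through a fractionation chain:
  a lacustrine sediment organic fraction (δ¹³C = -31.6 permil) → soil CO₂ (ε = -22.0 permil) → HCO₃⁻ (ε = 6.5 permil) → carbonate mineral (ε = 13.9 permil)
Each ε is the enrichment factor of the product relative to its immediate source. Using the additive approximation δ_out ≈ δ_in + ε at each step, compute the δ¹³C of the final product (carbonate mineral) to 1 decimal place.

step 1: δ ≈ -31.6 + (-22.0) = -53.6 permil
step 2: δ ≈ -53.6 + (6.5) = -47.1 permil
step 3: δ ≈ -47.1 + (13.9) = -33.2 permil

-33.2 permil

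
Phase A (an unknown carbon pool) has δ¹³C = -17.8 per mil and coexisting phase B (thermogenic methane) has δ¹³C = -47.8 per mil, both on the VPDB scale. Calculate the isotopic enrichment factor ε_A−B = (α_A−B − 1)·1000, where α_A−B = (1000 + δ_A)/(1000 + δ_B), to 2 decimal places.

31.51 per mil

α_A−B = (1000 + -17.8) / (1000 + -47.8) = 982.2 / 952.2 = 1.031506
ε_A−B = (1.031506 − 1) × 1000 = 31.506 per mil
(The approximation ε ≈ δ_A − δ_B would give 30.0 per mil.)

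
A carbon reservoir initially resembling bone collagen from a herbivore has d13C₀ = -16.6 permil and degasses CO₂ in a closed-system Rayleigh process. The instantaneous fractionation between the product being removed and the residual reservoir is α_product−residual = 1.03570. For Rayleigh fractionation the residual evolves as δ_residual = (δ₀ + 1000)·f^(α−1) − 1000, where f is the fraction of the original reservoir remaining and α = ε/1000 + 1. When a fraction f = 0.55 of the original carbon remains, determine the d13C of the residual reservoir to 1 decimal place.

-37.4 permil

Rayleigh residual: δ_res = (δ₀ + 1000)·f^(α−1) − 1000
α − 1 = 0.03570
f^(α−1) = 0.55^(0.03570) = 0.978883
δ_res = (-16.6 + 1000) × 0.978883 − 1000 = 962.634 − 1000 = -37.37 permil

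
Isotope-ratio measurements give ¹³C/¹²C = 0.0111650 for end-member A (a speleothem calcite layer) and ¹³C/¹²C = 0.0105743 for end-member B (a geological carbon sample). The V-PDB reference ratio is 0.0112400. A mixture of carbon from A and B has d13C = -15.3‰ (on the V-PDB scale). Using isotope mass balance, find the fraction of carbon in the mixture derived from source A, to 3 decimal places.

0.836

δ_A = (0.0111650/0.0112400 − 1)×1000 = (0.993327 − 1)×1000 = -6.673‰
δ_B = (0.0105743/0.0112400 − 1)×1000 = (0.940774 − 1)×1000 = -59.226‰
f_A = (δ_mix − δ_B)/(δ_A − δ_B) = (-15.3 − (-59.226))/(-6.673 − (-59.226))
f_A = 43.926 / 52.553 = 0.8358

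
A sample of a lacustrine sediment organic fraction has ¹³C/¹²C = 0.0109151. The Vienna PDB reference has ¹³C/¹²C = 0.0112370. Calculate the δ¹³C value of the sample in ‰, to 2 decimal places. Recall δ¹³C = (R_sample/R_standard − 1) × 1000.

δ¹³C = (R_sample / R_standard − 1) × 1000
R_sample / R_standard = 0.0109151 / 0.0112370 = 0.971354
δ¹³C = (0.971354 − 1) × 1000 = -28.646‰

-28.65‰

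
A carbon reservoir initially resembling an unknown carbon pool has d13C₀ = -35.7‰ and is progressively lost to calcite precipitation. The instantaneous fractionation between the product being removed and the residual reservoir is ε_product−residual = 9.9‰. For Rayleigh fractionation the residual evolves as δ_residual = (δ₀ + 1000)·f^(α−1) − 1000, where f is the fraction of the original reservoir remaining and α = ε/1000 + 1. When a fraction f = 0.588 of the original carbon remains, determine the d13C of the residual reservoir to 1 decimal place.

-40.8‰

Rayleigh residual: δ_res = (δ₀ + 1000)·f^(α−1) − 1000
α = ε/1000 + 1 = 1.00990, so α − 1 = 0.00990
f^(α−1) = 0.588^(0.00990) = 0.994757
δ_res = (-35.7 + 1000) × 0.994757 − 1000 = 959.244 − 1000 = -40.76‰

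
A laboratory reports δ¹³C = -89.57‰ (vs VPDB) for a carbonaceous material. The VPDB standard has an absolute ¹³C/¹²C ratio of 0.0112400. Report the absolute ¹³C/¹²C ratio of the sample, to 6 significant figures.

0.0102332

R_sample = R_standard × (δ¹³C/1000 + 1)
R_sample = 0.0112400 × (-89.57/1000 + 1) = 0.0112400 × 0.910430
R_sample = 0.0102332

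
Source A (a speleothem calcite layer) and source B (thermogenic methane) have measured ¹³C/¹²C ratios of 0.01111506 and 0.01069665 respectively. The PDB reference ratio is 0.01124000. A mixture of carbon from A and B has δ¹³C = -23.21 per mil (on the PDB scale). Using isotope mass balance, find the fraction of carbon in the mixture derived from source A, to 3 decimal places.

δ_A = (0.01111506/0.01124000 − 1)×1000 = (0.988884 − 1)×1000 = -11.116 per mil
δ_B = (0.01069665/0.01124000 − 1)×1000 = (0.951659 − 1)×1000 = -48.341 per mil
f_A = (δ_mix − δ_B)/(δ_A − δ_B) = (-23.21 − (-48.341))/(-11.116 − (-48.341))
f_A = 25.131 / 37.225 = 0.6751

0.675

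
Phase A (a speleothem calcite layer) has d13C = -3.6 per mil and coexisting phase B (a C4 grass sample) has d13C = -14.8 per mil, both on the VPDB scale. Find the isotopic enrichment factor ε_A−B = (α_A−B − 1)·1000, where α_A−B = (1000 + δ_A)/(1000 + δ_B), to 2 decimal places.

11.37 per mil

α_A−B = (1000 + -3.6) / (1000 + -14.8) = 996.4 / 985.2 = 1.011368
ε_A−B = (1.011368 − 1) × 1000 = 11.368 per mil
(The approximation ε ≈ δ_A − δ_B would give 11.2 per mil.)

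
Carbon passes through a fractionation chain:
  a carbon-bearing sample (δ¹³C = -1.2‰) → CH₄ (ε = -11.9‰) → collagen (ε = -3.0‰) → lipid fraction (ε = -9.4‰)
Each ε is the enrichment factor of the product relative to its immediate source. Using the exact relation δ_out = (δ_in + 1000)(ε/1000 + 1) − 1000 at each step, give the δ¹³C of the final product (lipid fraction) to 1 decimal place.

step 1: δ = (-1.20 + 1000)·(-11.9/1000 + 1) − 1000 = -13.09‰
step 2: δ = (-13.09 + 1000)·(-3.0/1000 + 1) − 1000 = -16.05‰
step 3: δ = (-16.05 + 1000)·(-9.4/1000 + 1) − 1000 = -25.30‰

-25.3‰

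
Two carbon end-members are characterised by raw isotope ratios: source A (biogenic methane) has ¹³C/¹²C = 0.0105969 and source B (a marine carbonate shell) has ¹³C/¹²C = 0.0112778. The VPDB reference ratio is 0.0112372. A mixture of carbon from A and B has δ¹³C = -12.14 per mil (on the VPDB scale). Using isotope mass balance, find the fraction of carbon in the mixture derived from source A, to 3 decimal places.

0.260

δ_A = (0.0105969/0.0112372 − 1)×1000 = (0.943020 − 1)×1000 = -56.980 per mil
δ_B = (0.0112778/0.0112372 − 1)×1000 = (1.003613 − 1)×1000 = 3.613 per mil
f_A = (δ_mix − δ_B)/(δ_A − δ_B) = (-12.14 − (3.613))/(-56.980 − (3.613))
f_A = -15.753 / -60.593 = 0.2600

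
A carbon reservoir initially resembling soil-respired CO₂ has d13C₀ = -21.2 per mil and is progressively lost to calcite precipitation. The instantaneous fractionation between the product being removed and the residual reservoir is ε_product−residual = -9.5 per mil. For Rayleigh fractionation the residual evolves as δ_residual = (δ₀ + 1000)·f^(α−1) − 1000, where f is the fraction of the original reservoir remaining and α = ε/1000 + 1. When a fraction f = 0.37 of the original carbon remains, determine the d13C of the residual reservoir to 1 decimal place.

-11.9 per mil

Rayleigh residual: δ_res = (δ₀ + 1000)·f^(α−1) − 1000
α = ε/1000 + 1 = 0.99050, so α − 1 = -0.00950
f^(α−1) = 0.37^(-0.00950) = 1.009490
δ_res = (-21.2 + 1000) × 1.009490 − 1000 = 988.089 − 1000 = -11.91 per mil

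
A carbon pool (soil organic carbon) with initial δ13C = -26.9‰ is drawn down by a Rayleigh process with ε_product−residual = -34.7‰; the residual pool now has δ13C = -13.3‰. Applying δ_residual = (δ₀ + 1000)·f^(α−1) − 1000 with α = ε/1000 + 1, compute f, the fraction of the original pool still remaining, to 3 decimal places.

α − 1 = ε/1000 = -0.0347
(δ_res + 1000)/(δ₀ + 1000) = (-13.3 + 1000)/(-26.9 + 1000) = 986.7/973.1 = 1.013976
f = 1.013976^(1/-0.0347) = exp(ln(1.013976)/-0.0347) = exp(0.01388/-0.0347)
f = exp(-0.4000) = 0.6703

0.670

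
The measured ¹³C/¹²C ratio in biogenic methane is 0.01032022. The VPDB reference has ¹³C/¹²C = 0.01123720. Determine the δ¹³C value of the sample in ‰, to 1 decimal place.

-81.6‰

δ¹³C = (R_sample / R_standard − 1) × 1000
R_sample / R_standard = 0.01032022 / 0.01123720 = 0.918398
δ¹³C = (0.918398 − 1) × 1000 = -81.60‰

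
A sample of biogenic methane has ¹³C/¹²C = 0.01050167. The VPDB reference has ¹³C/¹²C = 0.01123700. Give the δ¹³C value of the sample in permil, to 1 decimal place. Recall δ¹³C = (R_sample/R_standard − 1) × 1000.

-65.4 permil

δ¹³C = (R_sample / R_standard − 1) × 1000
R_sample / R_standard = 0.01050167 / 0.01123700 = 0.934562
δ¹³C = (0.934562 − 1) × 1000 = -65.44 permil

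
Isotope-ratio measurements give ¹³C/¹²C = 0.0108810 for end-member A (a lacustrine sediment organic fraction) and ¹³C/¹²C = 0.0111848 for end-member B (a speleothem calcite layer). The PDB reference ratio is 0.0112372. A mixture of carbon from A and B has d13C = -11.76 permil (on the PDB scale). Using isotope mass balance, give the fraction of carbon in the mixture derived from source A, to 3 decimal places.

δ_A = (0.0108810/0.0112372 − 1)×1000 = (0.968302 − 1)×1000 = -31.698 permil
δ_B = (0.0111848/0.0112372 − 1)×1000 = (0.995337 − 1)×1000 = -4.663 permil
f_A = (δ_mix − δ_B)/(δ_A − δ_B) = (-11.76 − (-4.663))/(-31.698 − (-4.663))
f_A = -7.097 / -27.035 = 0.2625

0.263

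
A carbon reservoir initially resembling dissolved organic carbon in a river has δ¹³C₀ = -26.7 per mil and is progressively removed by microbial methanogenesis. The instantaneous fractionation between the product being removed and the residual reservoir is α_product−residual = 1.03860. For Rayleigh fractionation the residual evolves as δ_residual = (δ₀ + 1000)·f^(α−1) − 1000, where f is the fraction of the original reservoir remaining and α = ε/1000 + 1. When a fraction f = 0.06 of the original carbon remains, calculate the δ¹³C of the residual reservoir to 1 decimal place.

Rayleigh residual: δ_res = (δ₀ + 1000)·f^(α−1) − 1000
α − 1 = 0.03860
f^(α−1) = 0.06^(0.03860) = 0.897091
δ_res = (-26.7 + 1000) × 0.897091 − 1000 = 873.139 − 1000 = -126.86 per mil

-126.9 per mil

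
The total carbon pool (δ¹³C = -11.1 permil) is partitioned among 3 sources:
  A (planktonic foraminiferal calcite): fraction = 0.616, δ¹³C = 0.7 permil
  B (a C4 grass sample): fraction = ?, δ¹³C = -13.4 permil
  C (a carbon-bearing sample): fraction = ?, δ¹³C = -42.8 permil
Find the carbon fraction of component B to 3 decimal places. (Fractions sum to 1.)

0.167

Let f_B and f_C be the unknown fractions; fractions sum to 1 so f_B + f_C = 0.384.
Mass balance: Σ fᵢ·δᵢ = δ_bulk ⇒ f_B·(-13.4) + f_C·(-42.8) = -11.1 − (0.431) = -11.531
Substitute f_C = 0.384 − f_B:
f_B·(-13.4 − -42.8) = -11.531 − 0.384×(-42.8) = 4.904
f_B = 4.904 / 29.4 = 0.1668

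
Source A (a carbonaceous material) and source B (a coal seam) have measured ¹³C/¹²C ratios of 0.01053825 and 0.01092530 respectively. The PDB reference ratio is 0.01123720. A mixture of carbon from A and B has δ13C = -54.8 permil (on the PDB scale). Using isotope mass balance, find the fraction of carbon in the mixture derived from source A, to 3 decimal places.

δ_A = (0.01053825/0.01123720 − 1)×1000 = (0.937800 − 1)×1000 = -62.200 permil
δ_B = (0.01092530/0.01123720 − 1)×1000 = (0.972244 − 1)×1000 = -27.756 permil
f_A = (δ_mix − δ_B)/(δ_A − δ_B) = (-54.8 − (-27.756))/(-62.200 − (-27.756))
f_A = -27.044 / -34.444 = 0.7852

0.785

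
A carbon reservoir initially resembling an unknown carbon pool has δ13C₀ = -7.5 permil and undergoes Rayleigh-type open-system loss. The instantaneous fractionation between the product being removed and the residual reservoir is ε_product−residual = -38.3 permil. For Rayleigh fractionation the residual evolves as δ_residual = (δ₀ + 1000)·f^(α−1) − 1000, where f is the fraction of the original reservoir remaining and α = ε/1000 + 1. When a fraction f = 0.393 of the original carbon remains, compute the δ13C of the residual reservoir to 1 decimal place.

Rayleigh residual: δ_res = (δ₀ + 1000)·f^(α−1) − 1000
α = ε/1000 + 1 = 0.96170, so α − 1 = -0.03830
f^(α−1) = 0.393^(-0.03830) = 1.036418
δ_res = (-7.5 + 1000) × 1.036418 − 1000 = 1028.644 − 1000 = 28.64 permil

28.6 permil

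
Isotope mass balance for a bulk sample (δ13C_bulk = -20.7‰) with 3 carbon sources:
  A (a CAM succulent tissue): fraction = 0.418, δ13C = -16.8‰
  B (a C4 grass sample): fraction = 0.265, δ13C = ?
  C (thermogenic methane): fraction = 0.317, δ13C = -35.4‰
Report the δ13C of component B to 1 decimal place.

Isotope mass balance: δ_bulk = Σ fᵢ·δᵢ.
-20.7 = 0.418×(-16.8) + 0.265×δ_B + 0.317×(-35.4)
0.265·δ_B = -20.7 − (-18.244) = -2.456
δ_B = -2.456 / 0.265 = -9.27‰

-9.3‰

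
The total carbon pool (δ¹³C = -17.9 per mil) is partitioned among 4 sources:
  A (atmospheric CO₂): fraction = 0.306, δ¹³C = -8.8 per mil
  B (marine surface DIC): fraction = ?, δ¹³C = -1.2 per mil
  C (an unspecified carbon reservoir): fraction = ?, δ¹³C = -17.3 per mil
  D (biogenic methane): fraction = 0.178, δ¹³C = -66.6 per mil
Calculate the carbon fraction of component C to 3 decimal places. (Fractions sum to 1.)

0.170

Let f_C and f_B be the unknown fractions; fractions sum to 1 so f_C + f_B = 0.516.
Mass balance: Σ fᵢ·δᵢ = δ_bulk ⇒ f_C·(-17.3) + f_B·(-1.2) = -17.9 − (-14.548) = -3.352
Substitute f_B = 0.516 − f_C:
f_C·(-17.3 − -1.2) = -3.352 − 0.516×(-1.2) = -2.733
f_C = -2.733 / -16.1 = 0.1698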